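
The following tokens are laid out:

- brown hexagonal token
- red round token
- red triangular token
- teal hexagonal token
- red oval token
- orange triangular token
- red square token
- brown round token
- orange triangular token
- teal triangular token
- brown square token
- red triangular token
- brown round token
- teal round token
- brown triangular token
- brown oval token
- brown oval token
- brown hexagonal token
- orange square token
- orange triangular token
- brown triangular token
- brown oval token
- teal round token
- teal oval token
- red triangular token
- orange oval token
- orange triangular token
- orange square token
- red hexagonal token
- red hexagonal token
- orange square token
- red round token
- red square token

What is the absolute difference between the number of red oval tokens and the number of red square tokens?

red oval tokens: 1. red square tokens: 2.
|1 − 2| = 2 − 1 = 1.

1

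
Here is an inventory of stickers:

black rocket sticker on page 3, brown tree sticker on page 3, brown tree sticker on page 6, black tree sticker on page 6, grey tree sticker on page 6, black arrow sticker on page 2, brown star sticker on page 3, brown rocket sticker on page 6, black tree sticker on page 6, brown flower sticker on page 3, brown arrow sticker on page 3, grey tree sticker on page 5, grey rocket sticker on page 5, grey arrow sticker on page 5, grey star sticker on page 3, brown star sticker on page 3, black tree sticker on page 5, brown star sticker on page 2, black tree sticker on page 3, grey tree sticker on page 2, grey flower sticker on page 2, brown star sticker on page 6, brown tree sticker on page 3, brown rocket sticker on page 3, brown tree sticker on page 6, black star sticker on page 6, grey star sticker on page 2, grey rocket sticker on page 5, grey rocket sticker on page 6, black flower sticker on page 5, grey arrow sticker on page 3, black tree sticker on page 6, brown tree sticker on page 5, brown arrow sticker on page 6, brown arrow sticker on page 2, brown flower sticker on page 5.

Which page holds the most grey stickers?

page 5

Counts by page (restricted to grey stickers): page 5→4, page 2→3, page 3→2, page 6→2.
The maximum is 4, held uniquely by page 5.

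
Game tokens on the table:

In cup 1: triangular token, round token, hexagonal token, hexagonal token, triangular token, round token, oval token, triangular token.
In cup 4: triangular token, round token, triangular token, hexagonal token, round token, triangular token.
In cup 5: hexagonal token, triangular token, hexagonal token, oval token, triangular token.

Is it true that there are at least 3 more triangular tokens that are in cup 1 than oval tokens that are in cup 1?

False

There are 3 triangular tokens in cup 1.
There is 1 oval token in cup 1.
The claim requires 3 − 1 = 2 ≥ 3, which does not hold.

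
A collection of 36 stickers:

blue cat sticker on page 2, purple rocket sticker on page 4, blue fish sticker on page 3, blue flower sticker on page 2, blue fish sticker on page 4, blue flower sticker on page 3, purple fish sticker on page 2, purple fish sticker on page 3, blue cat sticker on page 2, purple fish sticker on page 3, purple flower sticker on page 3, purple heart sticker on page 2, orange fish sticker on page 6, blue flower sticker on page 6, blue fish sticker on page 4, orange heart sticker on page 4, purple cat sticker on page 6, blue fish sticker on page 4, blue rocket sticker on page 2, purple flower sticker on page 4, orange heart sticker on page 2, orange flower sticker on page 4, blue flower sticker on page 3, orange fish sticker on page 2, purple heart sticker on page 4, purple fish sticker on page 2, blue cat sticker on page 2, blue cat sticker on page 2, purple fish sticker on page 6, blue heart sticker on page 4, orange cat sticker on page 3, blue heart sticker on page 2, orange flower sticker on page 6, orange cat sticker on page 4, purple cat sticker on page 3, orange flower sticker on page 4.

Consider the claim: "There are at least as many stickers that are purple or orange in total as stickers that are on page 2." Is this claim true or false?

There are 21 stickers that are purple or orange.
There are 12 stickers on page 2.
The claim requires 21 ≥ 12, which holds.

True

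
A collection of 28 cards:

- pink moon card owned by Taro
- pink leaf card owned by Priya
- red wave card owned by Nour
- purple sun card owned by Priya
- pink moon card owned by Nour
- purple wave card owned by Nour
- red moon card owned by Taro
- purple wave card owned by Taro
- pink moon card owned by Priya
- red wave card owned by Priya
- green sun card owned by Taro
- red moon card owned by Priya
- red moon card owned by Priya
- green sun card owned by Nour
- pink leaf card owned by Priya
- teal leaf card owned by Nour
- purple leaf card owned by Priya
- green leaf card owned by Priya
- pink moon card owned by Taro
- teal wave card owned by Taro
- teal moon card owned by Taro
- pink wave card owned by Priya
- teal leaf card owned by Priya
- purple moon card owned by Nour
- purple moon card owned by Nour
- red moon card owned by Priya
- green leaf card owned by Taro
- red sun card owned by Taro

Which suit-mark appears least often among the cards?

sun

Counts by suit-mark: moon 11, leaf 7, wave 6, sun 4.
The minimum is 4, held uniquely by sun.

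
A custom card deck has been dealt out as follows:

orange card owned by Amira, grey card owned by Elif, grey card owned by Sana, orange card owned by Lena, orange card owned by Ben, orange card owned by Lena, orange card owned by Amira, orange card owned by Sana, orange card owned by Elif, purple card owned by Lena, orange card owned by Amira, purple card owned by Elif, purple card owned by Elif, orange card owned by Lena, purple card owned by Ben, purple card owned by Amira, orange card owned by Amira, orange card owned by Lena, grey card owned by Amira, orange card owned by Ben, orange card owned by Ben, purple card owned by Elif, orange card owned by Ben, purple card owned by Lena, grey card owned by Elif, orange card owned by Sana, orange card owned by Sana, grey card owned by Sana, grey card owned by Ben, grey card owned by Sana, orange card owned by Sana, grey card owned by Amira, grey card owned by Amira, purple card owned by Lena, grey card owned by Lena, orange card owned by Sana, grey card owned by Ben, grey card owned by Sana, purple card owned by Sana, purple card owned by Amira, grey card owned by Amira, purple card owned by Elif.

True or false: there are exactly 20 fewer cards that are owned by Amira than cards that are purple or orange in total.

Count of cards owned by Amira: 10.
There are 29 cards that are purple or orange.
The claim requires 29 − 10 (= 19) to equal 20, which does not hold.

False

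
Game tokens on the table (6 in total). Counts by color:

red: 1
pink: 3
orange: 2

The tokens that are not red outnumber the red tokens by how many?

tokens that are not red: 5.
red tokens: 1.
5 − 1 = 4.

4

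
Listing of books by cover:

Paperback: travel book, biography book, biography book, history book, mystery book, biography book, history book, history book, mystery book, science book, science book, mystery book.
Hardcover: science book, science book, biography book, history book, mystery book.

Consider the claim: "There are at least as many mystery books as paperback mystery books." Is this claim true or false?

True

There are 4 mystery books.
There are 3 paperback mystery books.
The claim requires 4 ≥ 3, which holds.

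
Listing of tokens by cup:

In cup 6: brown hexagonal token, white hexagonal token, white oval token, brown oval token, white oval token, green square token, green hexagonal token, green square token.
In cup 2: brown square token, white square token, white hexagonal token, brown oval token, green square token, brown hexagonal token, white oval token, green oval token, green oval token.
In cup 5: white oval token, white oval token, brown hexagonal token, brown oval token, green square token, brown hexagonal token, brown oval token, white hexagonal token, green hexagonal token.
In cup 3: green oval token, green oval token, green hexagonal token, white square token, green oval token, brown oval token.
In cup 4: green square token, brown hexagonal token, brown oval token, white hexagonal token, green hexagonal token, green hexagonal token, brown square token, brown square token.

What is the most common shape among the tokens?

oval

Counts by shape: oval 16, hexagonal 14, square 10.
The maximum is 16, held uniquely by oval.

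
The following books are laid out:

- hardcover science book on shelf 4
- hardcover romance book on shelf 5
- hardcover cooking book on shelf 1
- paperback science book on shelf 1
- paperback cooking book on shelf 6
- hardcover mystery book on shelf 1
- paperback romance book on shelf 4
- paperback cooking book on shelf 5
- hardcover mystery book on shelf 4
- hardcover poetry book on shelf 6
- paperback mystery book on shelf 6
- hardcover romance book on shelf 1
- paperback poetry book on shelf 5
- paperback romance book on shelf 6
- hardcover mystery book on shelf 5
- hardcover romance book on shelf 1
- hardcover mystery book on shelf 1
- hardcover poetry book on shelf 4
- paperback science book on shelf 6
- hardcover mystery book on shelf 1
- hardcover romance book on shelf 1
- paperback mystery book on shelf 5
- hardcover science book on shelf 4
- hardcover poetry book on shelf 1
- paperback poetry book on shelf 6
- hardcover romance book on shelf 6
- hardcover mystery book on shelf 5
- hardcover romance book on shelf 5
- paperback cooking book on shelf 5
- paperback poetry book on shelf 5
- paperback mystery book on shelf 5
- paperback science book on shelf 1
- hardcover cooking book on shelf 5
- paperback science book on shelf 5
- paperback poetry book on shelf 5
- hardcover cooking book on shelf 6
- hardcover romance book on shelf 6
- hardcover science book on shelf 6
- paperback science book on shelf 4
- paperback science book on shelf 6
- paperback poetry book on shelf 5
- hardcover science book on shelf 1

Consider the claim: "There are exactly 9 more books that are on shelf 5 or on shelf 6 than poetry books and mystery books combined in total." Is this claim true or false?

False

books on shelf 5 or on shelf 6: 25.
poetry books: 8; mystery books: 9; combined: 8 + 9 = 17.
The claim requires 25 − 17 (= 8) to equal 9, which does not hold.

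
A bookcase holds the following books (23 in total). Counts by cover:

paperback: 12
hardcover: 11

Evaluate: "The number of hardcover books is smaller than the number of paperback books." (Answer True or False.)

True

There are 11 hardcover books.
There are 12 paperback books.
The claim requires 11 < 12, which holds.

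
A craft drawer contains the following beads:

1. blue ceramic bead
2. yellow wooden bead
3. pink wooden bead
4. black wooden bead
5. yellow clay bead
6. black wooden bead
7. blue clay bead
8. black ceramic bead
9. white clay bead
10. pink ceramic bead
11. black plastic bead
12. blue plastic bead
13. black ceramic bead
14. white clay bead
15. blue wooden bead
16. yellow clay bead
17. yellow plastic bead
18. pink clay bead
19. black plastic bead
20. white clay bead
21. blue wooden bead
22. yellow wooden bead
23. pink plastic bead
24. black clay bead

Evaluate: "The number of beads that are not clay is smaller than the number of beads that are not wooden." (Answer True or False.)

True

beads that are not clay: 16.
beads that are not wooden: 17.
The claim requires 16 < 17, which holds.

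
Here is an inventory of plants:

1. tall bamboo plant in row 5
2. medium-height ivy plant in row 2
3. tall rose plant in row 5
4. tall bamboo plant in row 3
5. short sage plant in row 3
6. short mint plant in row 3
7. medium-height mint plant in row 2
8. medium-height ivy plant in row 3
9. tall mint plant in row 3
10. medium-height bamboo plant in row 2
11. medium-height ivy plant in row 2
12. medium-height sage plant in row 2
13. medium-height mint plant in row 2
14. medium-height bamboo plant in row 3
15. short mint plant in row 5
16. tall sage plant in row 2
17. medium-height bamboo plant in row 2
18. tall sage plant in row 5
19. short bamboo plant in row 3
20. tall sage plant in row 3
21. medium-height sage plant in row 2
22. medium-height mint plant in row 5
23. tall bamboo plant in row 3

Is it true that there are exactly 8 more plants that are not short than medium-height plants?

|plants that are not short| = 19.
|medium-height plants| = 11.
The claim requires 19 − 11 (= 8) to equal 8, which holds.

True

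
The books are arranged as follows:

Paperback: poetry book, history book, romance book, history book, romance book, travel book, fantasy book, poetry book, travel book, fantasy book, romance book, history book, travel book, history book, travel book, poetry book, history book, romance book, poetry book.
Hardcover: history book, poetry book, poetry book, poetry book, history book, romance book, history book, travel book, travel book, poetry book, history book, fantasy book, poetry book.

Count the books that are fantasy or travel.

9

fantasy: 3; travel: 6; together 3 + 6 = 9.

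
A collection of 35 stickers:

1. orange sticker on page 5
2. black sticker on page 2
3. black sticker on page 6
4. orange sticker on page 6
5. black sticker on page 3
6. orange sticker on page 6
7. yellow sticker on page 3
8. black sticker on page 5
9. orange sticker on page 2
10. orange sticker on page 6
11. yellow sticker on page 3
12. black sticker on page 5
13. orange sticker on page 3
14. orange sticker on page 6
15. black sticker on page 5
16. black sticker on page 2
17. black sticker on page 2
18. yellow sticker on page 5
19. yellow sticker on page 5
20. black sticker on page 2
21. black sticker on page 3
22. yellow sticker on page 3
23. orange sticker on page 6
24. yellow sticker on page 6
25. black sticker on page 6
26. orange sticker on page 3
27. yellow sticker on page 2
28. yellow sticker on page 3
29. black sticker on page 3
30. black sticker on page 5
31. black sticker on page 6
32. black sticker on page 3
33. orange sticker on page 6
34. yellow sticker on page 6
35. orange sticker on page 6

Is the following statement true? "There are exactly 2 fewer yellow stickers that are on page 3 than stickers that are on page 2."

True

|yellow stickers on page 3| = 4.
|stickers on page 2| = 6.
The claim requires 6 − 4 (= 2) to equal 2, which holds.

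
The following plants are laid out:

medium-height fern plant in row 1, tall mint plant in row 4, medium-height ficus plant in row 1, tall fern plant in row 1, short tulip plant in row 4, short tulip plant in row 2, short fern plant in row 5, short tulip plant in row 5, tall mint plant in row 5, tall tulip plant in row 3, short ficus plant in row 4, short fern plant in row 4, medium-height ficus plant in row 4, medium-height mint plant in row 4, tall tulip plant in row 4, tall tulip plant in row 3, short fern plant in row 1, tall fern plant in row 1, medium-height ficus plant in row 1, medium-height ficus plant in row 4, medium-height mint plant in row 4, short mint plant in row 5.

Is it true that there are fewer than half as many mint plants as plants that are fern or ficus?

True

There are 5 mint plants.
There are 11 plants that are fern or ficus.
The claim requires 2 × 5 = 10 < 11, which holds.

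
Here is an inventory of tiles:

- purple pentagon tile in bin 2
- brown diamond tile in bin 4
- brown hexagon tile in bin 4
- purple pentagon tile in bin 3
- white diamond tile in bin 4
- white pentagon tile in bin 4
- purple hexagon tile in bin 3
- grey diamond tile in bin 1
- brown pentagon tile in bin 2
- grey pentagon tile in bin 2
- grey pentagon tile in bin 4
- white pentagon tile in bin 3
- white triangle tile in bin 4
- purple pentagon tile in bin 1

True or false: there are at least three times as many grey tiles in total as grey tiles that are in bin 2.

True

There are 3 grey tiles.
There is 1 grey tile in bin 2.
The claim requires 3 ≥ 3 × 1 = 3, which holds.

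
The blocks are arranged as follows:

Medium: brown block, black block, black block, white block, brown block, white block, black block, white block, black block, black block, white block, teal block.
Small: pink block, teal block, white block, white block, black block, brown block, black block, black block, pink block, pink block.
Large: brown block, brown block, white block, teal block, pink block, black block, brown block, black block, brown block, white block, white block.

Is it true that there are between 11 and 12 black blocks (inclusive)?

|black blocks| = 10.
The claim requires 11 ≤ 10 ≤ 12, which does not hold.

False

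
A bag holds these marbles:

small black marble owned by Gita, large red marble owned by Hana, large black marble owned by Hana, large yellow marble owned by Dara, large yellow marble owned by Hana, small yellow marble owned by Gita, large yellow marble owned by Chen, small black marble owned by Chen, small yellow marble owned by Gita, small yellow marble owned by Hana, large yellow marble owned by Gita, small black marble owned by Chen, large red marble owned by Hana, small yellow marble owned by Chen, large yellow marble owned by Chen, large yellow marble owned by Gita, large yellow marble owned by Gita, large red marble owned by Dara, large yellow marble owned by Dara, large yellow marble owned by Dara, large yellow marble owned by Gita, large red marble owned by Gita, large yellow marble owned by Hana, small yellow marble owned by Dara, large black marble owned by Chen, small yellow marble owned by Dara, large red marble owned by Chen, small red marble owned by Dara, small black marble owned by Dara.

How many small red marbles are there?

1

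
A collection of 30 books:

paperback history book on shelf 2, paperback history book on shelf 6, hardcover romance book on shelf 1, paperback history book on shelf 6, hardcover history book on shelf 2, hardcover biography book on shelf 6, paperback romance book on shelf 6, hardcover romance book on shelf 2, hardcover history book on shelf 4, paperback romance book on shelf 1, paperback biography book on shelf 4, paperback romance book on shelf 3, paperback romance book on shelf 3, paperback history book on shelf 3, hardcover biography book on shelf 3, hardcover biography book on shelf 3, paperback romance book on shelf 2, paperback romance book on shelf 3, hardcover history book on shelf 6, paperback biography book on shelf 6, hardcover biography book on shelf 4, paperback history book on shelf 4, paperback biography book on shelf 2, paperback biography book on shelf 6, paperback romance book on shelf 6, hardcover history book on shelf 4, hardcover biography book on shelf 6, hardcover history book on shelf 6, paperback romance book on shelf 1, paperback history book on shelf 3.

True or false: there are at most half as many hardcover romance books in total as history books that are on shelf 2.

False

hardcover romance books: 2.
history books on shelf 2: 2.
The claim requires 2 × 2 = 4 ≤ 2, which does not hold.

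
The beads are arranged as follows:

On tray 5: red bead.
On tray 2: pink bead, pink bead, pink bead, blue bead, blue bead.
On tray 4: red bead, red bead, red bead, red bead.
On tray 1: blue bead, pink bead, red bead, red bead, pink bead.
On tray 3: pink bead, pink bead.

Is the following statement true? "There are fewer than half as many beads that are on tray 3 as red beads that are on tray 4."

There are 2 beads on tray 3.
There are 4 red beads on tray 4.
The claim requires 2 × 2 = 4 < 4, which does not hold.

False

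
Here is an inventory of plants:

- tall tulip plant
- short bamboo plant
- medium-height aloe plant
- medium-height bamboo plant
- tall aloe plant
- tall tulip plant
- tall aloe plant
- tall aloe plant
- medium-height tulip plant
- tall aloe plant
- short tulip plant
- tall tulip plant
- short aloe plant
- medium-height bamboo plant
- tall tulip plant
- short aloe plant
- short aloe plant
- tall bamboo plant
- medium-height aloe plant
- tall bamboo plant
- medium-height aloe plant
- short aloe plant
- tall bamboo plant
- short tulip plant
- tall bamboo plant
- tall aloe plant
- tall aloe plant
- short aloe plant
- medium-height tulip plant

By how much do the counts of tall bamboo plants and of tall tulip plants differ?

tall bamboo plants: 4. tall tulip plants: 4.
|4 − 4| = 4 − 4 = 0.

0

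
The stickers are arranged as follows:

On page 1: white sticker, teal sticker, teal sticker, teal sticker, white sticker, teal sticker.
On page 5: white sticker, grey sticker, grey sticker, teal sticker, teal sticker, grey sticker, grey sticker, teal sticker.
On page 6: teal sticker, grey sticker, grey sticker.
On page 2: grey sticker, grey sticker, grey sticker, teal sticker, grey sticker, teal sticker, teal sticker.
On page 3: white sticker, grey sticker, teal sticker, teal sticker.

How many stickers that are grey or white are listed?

grey: 11; white: 4; together 11 + 4 = 15.

15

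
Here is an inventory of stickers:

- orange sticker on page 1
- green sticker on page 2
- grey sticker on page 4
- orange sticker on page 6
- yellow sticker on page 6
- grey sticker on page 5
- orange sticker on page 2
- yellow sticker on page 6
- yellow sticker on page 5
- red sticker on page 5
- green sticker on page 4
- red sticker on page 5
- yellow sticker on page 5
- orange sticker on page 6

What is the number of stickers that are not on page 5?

9

Total stickers: 14; with the excluded value: 5; remaining 14 − 5 = 9.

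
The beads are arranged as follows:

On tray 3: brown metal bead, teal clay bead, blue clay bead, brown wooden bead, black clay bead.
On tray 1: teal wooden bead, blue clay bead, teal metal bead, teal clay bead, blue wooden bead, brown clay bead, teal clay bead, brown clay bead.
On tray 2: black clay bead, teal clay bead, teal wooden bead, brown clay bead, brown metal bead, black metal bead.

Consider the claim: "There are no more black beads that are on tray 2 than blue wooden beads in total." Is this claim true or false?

|black beads on tray 2| = 2.
|blue wooden beads| = 1.
The claim requires 2 ≤ 1, which does not hold.

False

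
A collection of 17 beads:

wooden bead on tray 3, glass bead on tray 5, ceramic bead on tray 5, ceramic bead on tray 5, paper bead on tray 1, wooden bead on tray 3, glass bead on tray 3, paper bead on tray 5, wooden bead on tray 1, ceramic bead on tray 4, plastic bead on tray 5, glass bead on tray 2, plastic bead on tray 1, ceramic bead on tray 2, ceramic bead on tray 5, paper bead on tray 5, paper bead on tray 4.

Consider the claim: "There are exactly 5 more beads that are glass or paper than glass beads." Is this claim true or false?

False

|beads that are glass or paper| = 7.
|glass beads| = 3.
The claim requires 7 − 3 (= 4) to equal 5, which does not hold.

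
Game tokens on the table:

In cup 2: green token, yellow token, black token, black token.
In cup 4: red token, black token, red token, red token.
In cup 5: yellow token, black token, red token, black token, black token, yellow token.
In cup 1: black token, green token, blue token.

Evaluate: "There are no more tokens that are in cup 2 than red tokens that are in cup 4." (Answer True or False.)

tokens in cup 2: 4.
red tokens in cup 4: 3.
The claim requires 4 ≤ 3, which does not hold.

False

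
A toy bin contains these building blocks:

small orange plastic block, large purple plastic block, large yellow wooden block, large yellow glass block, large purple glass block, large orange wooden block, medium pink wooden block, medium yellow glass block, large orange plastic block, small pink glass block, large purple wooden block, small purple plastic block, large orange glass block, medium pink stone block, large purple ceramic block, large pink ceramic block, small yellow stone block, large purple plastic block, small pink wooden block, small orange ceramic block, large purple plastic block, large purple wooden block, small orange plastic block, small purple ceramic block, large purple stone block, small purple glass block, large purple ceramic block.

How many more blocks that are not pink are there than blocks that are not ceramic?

0

blocks that are not pink: 22.
blocks that are not ceramic: 22.
22 − 22 = 0.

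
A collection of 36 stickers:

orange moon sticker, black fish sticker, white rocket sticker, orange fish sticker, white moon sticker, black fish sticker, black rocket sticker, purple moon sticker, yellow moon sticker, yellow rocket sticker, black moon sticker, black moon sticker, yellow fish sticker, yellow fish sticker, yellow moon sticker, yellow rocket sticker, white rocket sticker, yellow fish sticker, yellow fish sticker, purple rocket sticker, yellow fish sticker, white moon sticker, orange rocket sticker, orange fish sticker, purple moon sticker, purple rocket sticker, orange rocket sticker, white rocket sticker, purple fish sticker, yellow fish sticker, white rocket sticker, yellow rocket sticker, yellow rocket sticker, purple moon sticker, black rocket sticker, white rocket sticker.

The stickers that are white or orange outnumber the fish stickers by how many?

stickers that are white or orange: 12.
fish stickers: 11.
12 − 11 = 1.

1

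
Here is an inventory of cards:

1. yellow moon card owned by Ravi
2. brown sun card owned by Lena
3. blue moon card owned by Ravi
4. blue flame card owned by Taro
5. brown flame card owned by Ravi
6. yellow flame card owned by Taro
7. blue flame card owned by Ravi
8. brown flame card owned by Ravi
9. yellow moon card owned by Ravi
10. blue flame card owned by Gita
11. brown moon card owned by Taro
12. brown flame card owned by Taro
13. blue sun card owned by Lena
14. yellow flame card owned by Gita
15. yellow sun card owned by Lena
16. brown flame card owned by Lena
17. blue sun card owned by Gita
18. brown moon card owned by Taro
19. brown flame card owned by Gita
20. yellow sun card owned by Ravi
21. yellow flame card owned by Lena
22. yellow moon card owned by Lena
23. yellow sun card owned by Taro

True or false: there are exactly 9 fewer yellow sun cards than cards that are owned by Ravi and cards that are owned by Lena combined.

False

There are 3 yellow sun cards.
cards owned by Ravi: 7; cards owned by Lena: 6; combined: 7 + 6 = 13.
The claim requires 13 − 3 (= 10) to equal 9, which does not hold.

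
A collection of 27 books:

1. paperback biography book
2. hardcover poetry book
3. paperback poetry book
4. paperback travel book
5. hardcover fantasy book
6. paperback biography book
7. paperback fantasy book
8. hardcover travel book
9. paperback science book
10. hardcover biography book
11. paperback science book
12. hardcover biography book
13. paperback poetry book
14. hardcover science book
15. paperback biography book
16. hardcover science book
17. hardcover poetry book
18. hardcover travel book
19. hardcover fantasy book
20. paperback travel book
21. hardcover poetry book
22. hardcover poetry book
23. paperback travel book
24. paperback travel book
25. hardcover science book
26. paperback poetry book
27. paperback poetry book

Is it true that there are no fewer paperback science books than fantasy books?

False

|paperback science books| = 2.
|fantasy books| = 3.
The claim requires 2 ≥ 3, which does not hold.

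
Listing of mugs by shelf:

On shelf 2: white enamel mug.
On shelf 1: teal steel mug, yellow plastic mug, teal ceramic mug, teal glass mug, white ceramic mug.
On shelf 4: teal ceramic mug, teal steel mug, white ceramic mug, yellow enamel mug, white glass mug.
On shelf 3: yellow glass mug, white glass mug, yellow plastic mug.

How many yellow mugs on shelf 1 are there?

1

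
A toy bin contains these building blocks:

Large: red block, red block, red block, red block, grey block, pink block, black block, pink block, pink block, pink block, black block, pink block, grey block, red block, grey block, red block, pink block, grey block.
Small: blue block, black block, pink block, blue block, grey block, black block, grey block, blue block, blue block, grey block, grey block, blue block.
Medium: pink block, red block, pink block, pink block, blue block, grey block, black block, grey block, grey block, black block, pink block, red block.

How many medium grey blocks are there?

3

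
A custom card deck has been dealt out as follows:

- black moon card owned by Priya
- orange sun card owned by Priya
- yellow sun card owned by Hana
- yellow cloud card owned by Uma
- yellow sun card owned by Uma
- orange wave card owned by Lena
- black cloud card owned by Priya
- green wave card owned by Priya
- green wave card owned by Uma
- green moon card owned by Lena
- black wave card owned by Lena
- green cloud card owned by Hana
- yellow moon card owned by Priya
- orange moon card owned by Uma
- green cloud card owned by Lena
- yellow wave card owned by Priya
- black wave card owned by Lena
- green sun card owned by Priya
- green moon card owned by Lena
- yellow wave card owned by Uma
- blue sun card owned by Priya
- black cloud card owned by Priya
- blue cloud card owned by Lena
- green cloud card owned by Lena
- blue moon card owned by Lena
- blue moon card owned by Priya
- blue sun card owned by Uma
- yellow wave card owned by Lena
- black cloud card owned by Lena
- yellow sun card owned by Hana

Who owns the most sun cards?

Counts by player (restricted to sun cards): Priya→3, Hana→2, Uma→2, Lena→0.
The maximum is 3, held uniquely by Priya.

Priya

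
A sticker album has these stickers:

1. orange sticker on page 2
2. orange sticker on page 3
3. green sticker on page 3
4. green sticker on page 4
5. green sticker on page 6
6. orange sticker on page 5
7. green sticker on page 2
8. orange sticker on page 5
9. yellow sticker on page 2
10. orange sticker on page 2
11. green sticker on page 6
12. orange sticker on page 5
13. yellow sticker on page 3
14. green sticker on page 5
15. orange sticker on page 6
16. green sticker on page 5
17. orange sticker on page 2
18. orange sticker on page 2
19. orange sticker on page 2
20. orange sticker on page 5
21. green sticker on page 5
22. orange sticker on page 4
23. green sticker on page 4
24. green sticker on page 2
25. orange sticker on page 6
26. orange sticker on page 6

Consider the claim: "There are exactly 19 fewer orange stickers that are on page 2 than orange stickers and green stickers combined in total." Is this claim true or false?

True

There are 5 orange stickers on page 2.
orange stickers: 14; green stickers: 10; combined: 14 + 10 = 24.
The claim requires 24 − 5 (= 19) to equal 19, which holds.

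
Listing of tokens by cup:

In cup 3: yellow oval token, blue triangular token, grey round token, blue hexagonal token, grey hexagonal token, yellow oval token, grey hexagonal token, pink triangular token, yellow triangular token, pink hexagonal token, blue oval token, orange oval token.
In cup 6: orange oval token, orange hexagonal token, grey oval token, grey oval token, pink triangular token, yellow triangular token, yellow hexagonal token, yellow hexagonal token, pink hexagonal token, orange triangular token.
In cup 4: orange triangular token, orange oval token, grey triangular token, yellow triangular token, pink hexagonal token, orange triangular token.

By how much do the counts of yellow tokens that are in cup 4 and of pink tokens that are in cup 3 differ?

1

yellow tokens in cup 4: 1. pink tokens in cup 3: 2.
|1 − 2| = 2 − 1 = 1.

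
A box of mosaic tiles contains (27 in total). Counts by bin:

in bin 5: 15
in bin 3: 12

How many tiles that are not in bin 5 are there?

12

Total tiles: 27; with the excluded value: 15; remaining 27 − 15 = 12.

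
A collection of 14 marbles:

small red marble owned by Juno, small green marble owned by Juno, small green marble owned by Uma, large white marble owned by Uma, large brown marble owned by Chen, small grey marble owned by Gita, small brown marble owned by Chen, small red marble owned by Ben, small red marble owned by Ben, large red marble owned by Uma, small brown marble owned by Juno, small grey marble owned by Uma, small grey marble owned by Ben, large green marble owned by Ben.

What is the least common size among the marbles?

Counts by size: small 10, large 4.
The minimum is 4, held uniquely by large.

large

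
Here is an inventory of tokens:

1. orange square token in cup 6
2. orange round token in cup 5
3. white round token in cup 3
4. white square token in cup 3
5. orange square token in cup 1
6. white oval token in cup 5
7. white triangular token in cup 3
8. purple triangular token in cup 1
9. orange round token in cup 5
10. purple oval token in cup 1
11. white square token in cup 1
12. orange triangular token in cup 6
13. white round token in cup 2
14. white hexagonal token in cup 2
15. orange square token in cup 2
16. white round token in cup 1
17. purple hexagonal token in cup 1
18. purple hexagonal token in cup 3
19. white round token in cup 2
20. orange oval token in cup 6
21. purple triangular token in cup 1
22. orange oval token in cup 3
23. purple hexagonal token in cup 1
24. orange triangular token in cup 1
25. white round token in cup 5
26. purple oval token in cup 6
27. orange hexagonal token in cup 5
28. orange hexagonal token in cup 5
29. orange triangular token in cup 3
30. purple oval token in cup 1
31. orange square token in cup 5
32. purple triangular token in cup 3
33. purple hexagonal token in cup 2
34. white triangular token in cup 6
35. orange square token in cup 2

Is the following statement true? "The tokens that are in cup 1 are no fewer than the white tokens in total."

False

There are 10 tokens in cup 1.
There are 11 white tokens.
The claim requires 10 ≥ 11, which does not hold.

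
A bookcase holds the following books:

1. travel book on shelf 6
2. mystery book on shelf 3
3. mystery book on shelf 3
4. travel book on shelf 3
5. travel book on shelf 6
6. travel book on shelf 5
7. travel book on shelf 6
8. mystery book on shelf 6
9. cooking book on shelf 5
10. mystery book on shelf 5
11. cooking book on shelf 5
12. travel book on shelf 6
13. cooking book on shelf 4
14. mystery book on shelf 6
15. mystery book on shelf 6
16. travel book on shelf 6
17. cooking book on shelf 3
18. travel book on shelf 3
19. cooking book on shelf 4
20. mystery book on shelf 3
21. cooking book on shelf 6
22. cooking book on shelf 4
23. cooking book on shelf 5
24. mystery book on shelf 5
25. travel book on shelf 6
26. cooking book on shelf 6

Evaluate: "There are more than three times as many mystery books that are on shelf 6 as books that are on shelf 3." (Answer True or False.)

|mystery books on shelf 6| = 3.
|books on shelf 3| = 6.
The claim requires 3 > 3 × 6 = 18, which does not hold.

False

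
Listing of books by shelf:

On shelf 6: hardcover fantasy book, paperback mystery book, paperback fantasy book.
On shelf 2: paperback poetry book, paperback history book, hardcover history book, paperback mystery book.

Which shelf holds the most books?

Counts by shelf: shelf 2→4, shelf 6→3.
The maximum is 4, held uniquely by shelf 2.

shelf 2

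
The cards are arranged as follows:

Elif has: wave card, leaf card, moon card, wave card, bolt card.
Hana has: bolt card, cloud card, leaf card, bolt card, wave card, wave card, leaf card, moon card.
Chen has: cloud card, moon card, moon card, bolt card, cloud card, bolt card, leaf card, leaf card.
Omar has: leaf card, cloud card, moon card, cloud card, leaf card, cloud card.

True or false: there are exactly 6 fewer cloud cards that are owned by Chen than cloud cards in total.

|cloud cards owned by Chen| = 2.
|cloud cards| = 6.
The claim requires 6 − 2 (= 4) to equal 6, which does not hold.

False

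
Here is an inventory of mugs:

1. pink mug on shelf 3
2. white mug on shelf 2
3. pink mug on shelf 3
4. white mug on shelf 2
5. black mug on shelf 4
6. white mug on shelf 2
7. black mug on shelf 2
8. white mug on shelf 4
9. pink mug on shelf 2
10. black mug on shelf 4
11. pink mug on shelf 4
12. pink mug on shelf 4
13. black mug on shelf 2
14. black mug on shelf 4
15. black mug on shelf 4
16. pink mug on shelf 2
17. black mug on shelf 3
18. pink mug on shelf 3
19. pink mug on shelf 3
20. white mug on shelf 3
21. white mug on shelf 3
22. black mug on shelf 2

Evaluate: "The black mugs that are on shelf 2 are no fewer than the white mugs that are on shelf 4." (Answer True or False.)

|black mugs on shelf 2| = 3.
|white mugs on shelf 4| = 1.
The claim requires 3 ≥ 1, which holds.

True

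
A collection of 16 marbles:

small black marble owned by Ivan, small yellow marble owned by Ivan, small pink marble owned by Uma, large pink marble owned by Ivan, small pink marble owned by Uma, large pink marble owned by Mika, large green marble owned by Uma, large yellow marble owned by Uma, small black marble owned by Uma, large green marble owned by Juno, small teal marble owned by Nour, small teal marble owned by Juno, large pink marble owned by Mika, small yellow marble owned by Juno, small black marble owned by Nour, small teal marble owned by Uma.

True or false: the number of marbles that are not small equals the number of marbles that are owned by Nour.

False

|marbles that are not small| = 6.
|marbles owned by Nour| = 2.
The claim requires 6 = 2, which does not hold.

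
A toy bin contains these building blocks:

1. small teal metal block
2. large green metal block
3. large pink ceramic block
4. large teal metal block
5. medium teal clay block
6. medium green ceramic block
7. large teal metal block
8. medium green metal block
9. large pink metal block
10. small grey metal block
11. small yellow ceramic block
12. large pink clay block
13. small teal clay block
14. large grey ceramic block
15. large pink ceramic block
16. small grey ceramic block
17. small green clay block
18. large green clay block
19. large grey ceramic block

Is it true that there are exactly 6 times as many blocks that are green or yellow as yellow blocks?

There are 6 blocks that are green or yellow.
There is 1 yellow block.
The claim requires 6 = 6 × 1 = 6, which holds.

True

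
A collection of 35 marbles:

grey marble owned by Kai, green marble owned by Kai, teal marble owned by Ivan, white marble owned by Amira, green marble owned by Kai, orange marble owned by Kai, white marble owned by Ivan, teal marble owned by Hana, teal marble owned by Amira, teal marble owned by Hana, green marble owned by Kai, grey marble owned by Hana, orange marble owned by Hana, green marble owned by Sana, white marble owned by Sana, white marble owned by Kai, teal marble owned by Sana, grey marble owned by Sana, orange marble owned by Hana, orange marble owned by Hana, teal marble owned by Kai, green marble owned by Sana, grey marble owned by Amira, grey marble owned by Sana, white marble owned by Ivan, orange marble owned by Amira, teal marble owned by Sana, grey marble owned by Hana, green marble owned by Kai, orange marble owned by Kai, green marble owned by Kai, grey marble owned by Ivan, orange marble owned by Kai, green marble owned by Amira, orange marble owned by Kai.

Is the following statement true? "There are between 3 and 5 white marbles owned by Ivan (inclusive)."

|white marbles owned by Ivan| = 2.
The claim requires 3 ≤ 2 ≤ 5, which does not hold.

False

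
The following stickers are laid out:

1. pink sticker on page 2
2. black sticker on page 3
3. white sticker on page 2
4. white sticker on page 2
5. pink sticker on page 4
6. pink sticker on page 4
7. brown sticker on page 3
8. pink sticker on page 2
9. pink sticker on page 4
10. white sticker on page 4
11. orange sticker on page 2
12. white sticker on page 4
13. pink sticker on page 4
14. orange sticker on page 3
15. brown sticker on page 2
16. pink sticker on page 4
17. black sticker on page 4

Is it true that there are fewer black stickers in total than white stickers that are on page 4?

False

There are 2 black stickers.
There are 2 white stickers on page 4.
The claim requires 2 < 2, which does not hold.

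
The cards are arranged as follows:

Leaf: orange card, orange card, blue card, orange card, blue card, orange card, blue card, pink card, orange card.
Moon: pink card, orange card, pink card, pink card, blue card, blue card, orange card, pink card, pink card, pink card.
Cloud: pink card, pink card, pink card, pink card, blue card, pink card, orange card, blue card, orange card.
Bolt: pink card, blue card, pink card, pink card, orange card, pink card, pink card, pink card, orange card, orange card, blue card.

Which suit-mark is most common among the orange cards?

leaf

Counts by suit-mark (restricted to orange cards): leaf 5, bolt 3, cloud 2, moon 2.
The maximum is 5, held uniquely by leaf.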